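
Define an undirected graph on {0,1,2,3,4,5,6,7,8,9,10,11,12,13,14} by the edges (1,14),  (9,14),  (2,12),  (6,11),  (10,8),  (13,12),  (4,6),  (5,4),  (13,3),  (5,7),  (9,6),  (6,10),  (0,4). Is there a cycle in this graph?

The graph has 15 vertices, 13 edges, and 2 connected components.
A forest on 15 vertices with 2 components has exactly 13 edges, which matches — so no cycle.

No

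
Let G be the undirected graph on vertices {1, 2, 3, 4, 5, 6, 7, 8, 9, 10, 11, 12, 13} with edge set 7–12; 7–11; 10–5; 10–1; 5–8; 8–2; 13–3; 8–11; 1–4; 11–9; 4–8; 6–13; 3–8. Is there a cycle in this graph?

The graph has 13 vertices, 13 edges, and 1 connected component.
Since 13 > 13 - 1, a cycle must exist; for instance 1-4-8-5-10-1.

Yes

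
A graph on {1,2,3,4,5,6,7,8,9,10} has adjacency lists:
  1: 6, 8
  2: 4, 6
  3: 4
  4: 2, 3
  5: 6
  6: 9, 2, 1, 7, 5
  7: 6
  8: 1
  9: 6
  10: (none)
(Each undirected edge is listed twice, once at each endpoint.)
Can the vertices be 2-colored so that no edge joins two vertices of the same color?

Yes

A valid 2-coloring puts {4, 6, 8, 10} on one side and {1, 2, 3, 5, 7, 9} on the other; every edge crosses between the two sides.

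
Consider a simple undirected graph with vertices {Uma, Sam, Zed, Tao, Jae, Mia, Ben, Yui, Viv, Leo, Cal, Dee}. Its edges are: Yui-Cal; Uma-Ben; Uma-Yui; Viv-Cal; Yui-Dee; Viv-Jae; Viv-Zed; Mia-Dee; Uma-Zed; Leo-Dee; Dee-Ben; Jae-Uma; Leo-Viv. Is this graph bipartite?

The cycle Yui-Cal-Viv-Jae-Uma-Yui has length 5, which is odd, so the graph is not bipartite.

No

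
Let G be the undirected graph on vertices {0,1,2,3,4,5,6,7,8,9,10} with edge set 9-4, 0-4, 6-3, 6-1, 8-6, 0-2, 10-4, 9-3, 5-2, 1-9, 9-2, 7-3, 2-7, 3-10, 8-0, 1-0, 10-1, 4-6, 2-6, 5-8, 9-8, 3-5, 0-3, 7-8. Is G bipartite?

Color {1, 2, 3, 4, 8} black and {0, 5, 6, 7, 9, 10} white. No edge joins two same-colored vertices, so the graph is bipartite.

Yes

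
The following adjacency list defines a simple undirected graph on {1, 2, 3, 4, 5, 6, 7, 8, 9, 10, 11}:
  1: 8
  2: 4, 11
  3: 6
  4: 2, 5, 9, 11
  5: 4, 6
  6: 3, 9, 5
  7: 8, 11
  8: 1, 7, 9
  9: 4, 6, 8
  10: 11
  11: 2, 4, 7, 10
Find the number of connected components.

1

Component: {1, 2, 3, 4, 5, 6, 7, 8, 9, 10, 11}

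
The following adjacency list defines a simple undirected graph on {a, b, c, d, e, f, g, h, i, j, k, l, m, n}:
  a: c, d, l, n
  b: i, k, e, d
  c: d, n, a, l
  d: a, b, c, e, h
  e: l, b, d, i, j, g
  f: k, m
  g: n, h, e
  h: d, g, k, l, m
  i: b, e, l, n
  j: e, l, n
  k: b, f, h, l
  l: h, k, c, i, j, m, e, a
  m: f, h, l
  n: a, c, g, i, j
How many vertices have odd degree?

6

Degrees: a:4, b:4, c:4, d:5, e:6, f:2, g:3, h:5, i:4, j:3, k:4, l:8, m:3, n:5
Odd-degree vertices: d, g, h, j, m, n.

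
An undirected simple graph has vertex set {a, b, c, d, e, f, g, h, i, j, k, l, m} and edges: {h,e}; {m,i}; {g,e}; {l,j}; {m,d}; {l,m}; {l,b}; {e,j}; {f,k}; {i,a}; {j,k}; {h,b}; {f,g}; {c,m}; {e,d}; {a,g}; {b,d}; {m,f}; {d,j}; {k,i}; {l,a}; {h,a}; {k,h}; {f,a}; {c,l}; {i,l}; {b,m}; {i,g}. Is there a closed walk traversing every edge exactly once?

Degrees: a:5, b:4, c:2, d:4, e:4, f:4, g:4, h:4, i:5, j:4, k:4, l:6, m:6
a, i have odd degree; an Eulerian circuit needs every degree to be even, so none exists.

No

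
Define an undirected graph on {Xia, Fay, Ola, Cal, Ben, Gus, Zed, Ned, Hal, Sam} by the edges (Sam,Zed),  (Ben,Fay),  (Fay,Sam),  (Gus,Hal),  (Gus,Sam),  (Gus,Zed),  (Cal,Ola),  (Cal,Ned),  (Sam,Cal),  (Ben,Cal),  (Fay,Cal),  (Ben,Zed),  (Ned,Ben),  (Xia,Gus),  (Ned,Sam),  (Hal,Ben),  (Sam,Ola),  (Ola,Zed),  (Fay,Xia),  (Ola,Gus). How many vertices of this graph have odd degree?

4

Degrees: Xia:2, Fay:4, Ola:4, Cal:5, Ben:5, Gus:5, Zed:4, Ned:3, Hal:2, Sam:6
Odd-degree vertices: Cal, Ben, Gus, Ned.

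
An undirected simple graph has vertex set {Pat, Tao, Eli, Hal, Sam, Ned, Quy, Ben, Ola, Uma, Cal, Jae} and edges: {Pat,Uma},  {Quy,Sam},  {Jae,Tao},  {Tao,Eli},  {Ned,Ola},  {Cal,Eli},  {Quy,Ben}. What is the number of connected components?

Component: {Hal}
Component: {Pat, Uma}
Component: {Ned, Ola}
Component: {Sam, Quy, Ben}
Component: {Tao, Eli, Cal, Jae}

5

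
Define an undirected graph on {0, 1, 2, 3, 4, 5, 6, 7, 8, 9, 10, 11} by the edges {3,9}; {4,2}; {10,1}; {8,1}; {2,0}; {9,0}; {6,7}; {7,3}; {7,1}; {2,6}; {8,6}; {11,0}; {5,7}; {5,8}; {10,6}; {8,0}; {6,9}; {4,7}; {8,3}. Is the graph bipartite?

Color {2, 7, 8, 9, 10, 11} black and {0, 1, 3, 4, 5, 6} white. No edge joins two same-colored vertices, so the graph is bipartite.

Yes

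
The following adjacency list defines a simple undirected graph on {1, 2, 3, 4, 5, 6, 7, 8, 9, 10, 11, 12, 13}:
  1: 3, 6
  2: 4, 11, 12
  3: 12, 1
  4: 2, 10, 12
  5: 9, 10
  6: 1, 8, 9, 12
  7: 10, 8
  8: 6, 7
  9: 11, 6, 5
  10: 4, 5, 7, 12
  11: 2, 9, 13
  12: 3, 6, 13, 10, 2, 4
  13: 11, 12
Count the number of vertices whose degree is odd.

4

Degrees: 1:2, 2:3, 3:2, 4:3, 5:2, 6:4, 7:2, 8:2, 9:3, 10:4, 11:3, 12:6, 13:2
Odd-degree vertices: 2, 4, 9, 11.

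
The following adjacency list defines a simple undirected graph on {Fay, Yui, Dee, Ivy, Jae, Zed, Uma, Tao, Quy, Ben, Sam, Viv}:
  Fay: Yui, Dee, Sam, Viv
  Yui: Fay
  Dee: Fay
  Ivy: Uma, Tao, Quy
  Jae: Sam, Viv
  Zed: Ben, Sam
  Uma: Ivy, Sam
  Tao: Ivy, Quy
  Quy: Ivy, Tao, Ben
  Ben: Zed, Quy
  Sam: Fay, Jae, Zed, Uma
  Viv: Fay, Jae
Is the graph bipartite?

Tao-Ivy-Quy-Tao is an odd cycle (length 3), and a bipartite graph can contain only even cycles.

No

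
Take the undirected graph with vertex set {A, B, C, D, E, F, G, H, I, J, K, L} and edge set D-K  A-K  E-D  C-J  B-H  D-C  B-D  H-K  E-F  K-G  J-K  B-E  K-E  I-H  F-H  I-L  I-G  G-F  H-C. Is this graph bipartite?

No

The cycle E-D-K-E has length 3, which is odd, so the graph is not bipartite.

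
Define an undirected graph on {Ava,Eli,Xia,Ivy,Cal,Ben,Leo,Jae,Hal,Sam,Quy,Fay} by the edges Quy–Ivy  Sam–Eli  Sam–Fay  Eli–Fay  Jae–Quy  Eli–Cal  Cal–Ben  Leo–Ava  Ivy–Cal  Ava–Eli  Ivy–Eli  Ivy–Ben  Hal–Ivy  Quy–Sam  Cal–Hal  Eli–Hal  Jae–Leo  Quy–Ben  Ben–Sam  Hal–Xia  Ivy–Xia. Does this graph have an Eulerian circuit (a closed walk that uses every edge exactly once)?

Degrees: Ava:2, Eli:6, Xia:2, Ivy:6, Cal:4, Ben:4, Leo:2, Jae:2, Hal:4, Sam:4, Quy:4, Fay:2
Every vertex has even degree and the edges form a single connected piece, so an Eulerian circuit exists.

Yes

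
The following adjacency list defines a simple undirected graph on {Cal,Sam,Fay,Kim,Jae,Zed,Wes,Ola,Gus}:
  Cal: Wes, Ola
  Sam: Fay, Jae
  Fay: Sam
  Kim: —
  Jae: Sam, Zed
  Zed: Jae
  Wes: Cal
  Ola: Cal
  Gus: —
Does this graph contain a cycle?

No

The graph has 9 vertices, 5 edges, and 4 connected components.
A forest on 9 vertices with 4 components has exactly 5 edges, which matches — so no cycle.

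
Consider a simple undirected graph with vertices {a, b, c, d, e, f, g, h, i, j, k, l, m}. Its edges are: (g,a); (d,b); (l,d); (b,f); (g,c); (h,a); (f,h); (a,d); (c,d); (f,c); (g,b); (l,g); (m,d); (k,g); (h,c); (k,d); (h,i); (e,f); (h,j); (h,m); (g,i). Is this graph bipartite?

No

c-f-h-c is an odd cycle (length 3), and a bipartite graph can contain only even cycles.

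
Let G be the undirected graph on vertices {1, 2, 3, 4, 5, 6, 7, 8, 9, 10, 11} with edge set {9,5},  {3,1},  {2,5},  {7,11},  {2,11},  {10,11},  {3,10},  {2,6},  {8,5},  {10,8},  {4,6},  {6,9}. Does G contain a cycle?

The graph has 11 vertices, 12 edges, and 1 connected component.
Since 12 > 11 - 1, a cycle must exist; for instance 10-11-2-6-9-5-8-10.

Yes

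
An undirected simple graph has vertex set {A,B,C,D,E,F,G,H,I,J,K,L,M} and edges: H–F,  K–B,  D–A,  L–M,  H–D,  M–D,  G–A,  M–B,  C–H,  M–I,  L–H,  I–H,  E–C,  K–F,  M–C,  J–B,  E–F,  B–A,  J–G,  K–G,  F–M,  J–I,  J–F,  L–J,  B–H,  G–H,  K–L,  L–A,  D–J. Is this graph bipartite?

Yes

Color {B, C, D, F, G, I, L} black and {A, E, H, J, K, M} white. No edge joins two same-colored vertices, so the graph is bipartite.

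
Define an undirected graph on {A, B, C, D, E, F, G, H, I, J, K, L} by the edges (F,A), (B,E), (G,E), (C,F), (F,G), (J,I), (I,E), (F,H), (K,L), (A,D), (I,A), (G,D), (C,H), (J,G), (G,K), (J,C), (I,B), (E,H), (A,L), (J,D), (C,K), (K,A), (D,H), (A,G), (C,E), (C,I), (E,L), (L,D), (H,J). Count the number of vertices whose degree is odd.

Degrees: A:6, B:2, C:6, D:5, E:6, F:4, G:6, H:5, I:5, J:5, K:4, L:4
Odd-degree vertices: D, H, I, J.

4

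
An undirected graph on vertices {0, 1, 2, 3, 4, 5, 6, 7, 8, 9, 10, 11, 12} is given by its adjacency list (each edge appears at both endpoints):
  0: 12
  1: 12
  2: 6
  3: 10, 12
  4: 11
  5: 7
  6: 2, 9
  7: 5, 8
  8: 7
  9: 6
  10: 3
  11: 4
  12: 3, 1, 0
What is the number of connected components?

Component: {4, 11}
Component: {2, 6, 9}
Component: {5, 7, 8}
Component: {0, 1, 3, 10, 12}

4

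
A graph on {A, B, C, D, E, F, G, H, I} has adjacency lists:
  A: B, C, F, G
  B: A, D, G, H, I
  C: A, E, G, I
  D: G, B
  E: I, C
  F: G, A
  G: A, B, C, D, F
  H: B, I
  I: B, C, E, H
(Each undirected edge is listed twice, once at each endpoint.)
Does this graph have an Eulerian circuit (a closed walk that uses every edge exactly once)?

Degrees: A:4, B:5, C:4, D:2, E:2, F:2, G:5, H:2, I:4
Vertices with odd degree: B, G. An Eulerian circuit requires all degrees even.

No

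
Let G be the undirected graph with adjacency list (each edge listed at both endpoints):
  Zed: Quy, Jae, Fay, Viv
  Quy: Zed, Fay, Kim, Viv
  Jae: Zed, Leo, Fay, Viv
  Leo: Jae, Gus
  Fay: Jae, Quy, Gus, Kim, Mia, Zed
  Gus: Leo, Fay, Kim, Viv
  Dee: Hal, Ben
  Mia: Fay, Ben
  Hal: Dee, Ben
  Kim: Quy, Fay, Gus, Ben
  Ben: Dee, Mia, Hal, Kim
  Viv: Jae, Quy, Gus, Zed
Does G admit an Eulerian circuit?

Degrees: Zed:4, Quy:4, Jae:4, Leo:2, Fay:6, Gus:4, Dee:2, Mia:2, Hal:2, Kim:4, Ben:4, Viv:4
Every vertex has even degree and the edges form a single connected piece, so an Eulerian circuit exists.

Yes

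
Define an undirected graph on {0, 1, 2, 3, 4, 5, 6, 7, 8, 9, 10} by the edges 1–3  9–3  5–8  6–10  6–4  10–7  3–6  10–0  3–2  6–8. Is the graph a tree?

|V| = 11, |E| = 10.
Connected and |E| = |V| - 1, which characterizes a tree.

Yes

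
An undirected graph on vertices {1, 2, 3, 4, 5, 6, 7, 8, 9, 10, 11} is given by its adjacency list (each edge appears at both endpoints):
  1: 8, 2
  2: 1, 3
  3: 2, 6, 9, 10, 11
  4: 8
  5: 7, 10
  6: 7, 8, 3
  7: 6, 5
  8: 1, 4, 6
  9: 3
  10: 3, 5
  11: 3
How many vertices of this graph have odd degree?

Degrees: 1:2, 2:2, 3:5, 4:1, 5:2, 6:3, 7:2, 8:3, 9:1, 10:2, 11:1
Odd-degree vertices: 3, 4, 6, 8, 9, 11.

6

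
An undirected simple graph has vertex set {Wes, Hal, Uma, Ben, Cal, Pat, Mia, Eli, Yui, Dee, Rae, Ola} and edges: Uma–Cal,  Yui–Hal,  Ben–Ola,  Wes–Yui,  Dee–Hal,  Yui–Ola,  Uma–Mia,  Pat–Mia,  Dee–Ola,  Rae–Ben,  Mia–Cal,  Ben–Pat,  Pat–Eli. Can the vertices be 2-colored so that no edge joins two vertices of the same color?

Cal-Uma-Mia-Cal is an odd cycle (length 3), and a bipartite graph can contain only even cycles.

No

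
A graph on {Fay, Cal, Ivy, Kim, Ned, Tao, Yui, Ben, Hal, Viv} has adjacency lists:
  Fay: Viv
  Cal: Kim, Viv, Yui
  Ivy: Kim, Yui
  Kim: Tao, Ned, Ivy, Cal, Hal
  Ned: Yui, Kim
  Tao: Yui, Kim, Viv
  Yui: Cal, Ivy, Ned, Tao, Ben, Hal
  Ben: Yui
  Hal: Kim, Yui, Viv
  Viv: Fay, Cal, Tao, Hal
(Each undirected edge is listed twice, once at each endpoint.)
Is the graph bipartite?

A valid 2-coloring puts {Kim, Yui, Viv} on one side and {Fay, Cal, Ivy, Ned, Tao, Ben, Hal} on the other; every edge crosses between the two sides.

Yes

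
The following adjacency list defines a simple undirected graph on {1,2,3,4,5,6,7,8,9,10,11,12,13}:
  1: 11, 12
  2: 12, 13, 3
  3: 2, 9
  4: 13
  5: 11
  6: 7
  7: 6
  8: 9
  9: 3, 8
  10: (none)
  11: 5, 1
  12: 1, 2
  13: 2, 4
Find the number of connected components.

3

Component: {10}
Component: {6, 7}
Component: {1, 2, 3, 4, 5, 8, 9, 11, 12, 13}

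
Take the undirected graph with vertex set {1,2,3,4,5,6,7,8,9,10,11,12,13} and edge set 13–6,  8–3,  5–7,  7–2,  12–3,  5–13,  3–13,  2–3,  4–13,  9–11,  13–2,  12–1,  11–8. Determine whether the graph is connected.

Component: {10}
Component: {1, 2, 3, 4, 5, 6, 7, 8, 9, 11, 12, 13}
No edge joins these 2 groups, so the graph is disconnected.

No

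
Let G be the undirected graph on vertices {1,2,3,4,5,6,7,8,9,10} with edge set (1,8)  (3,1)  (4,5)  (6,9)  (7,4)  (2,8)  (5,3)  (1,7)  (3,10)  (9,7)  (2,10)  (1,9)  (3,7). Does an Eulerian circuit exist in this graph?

No

Degrees: 1:4, 2:2, 3:4, 4:2, 5:2, 6:1, 7:4, 8:2, 9:3, 10:2
Vertices with odd degree: 6, 9. An Eulerian circuit requires all degrees even.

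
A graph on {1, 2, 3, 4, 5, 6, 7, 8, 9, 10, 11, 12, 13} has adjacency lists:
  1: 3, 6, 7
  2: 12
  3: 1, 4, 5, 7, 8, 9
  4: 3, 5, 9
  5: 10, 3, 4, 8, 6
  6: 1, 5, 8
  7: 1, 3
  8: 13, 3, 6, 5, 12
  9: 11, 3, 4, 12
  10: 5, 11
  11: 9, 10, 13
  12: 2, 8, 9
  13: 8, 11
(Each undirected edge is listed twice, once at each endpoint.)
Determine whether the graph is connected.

Starting from 1 and exploring outward reaches every vertex (1, 3, 7, 6, 9, 5, 8, 4, 11, 12, 10, 13, 2); the graph is connected.

Yes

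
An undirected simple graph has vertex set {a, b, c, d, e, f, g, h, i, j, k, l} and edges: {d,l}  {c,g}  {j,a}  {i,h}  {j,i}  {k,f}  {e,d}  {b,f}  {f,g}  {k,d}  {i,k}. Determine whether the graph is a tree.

|V| = 12, |E| = 11.
Connected and |E| = |V| - 1, which characterizes a tree.

Yes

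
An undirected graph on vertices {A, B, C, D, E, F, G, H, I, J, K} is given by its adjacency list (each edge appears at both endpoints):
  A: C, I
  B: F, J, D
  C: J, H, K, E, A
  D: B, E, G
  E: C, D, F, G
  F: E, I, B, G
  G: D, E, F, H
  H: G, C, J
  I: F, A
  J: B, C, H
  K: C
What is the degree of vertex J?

3

Neighbors of J: B, C, H.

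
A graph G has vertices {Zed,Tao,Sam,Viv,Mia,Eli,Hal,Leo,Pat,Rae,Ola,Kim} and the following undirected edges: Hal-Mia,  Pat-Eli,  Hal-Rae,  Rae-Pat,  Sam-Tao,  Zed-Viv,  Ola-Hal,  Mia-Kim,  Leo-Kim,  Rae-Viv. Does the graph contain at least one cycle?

No

The graph has 12 vertices, 10 edges, and 2 connected components.
A forest on 12 vertices with 2 components has exactly 10 edges, which matches — so no cycle.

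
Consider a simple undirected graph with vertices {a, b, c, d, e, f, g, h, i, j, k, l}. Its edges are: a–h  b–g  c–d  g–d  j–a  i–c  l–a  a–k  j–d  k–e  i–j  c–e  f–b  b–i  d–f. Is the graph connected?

A breadth-first search from a visits a, j, k, l, h, d, i, e, f, c, g, b — all 12 vertices — so the graph is connected.

Yes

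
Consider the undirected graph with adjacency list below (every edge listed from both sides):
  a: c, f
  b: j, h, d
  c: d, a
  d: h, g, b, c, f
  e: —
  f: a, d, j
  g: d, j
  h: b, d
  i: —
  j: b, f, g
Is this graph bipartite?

b-h-d-b is an odd cycle (length 3), and a bipartite graph can contain only even cycles.

No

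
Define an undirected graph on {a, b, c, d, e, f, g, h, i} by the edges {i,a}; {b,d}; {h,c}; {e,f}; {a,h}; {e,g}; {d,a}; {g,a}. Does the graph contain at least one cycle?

|V| = 9, |E| = 8, number of components = 1.
A forest on 9 vertices with 1 component has exactly 8 edges, which matches — so no cycle.

No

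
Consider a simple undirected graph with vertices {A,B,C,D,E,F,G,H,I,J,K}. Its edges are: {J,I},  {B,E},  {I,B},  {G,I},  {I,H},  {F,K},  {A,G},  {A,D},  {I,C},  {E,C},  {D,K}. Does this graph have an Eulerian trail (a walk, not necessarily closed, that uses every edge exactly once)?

No

Degrees: A:2, B:2, C:2, D:2, E:2, F:1, G:2, H:1, I:5, J:1, K:2
Odd-degree vertices: F, H, I, J (4 total).
With 4 odd-degree vertices (more than two), no single trail can use every edge.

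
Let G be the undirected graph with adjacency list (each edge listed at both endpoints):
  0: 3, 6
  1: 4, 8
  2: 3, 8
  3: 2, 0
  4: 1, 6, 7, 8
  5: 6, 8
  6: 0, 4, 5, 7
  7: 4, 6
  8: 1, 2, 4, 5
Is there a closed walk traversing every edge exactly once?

Degrees: 0:2, 1:2, 2:2, 3:2, 4:4, 5:2, 6:4, 7:2, 8:4
All degrees are even and the non-isolated vertices are connected — an Eulerian circuit exists.

Yes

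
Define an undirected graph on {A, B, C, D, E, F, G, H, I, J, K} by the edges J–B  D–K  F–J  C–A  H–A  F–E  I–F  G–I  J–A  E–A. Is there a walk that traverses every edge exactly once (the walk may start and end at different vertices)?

Degrees: A:4, B:1, C:1, D:1, E:2, F:3, G:1, H:1, I:2, J:3, K:1
Odd-degree vertices: B, C, D, F, G, H, J, K (8 total).
An Eulerian trail requires 0 or 2 odd-degree vertices; here there are 8.

No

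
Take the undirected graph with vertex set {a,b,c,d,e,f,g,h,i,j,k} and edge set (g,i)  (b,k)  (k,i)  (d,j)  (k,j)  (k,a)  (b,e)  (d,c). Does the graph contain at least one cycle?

|V| = 11, |E| = 8, number of components = 3.
A forest on 11 vertices with 3 components has exactly 8 edges, which matches — so no cycle.

No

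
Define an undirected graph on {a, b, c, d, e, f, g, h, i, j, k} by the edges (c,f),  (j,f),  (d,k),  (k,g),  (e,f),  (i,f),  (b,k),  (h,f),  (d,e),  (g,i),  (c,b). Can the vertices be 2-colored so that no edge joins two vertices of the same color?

Partition the vertices as {a, c, e, h, i, j, k} vs {b, d, f, g}. Each listed edge has one endpoint in each part, so the graph is bipartite.

Yes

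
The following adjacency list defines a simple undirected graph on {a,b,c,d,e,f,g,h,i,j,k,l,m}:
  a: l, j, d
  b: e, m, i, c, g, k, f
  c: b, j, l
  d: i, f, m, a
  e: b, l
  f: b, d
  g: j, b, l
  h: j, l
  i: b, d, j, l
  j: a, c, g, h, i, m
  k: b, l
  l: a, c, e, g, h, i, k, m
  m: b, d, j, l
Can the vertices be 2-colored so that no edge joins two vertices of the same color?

Yes

Partition the vertices as {b, d, j, l} vs {a, c, e, f, g, h, i, k, m}. Each listed edge has one endpoint in each part, so the graph is bipartite.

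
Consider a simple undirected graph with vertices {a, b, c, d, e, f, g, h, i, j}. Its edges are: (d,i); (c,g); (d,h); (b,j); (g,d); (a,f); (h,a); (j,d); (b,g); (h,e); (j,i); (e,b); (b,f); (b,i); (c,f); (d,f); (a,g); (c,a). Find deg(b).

Neighbors of b: e, f, g, i, j.

5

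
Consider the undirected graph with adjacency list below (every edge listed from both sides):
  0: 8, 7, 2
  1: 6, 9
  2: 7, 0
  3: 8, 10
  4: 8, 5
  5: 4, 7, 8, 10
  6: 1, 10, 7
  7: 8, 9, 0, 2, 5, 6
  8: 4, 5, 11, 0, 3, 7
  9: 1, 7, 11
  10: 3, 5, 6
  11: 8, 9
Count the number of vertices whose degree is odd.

Degrees: 0:3, 1:2, 2:2, 3:2, 4:2, 5:4, 6:3, 7:6, 8:6, 9:3, 10:3, 11:2
Odd-degree vertices: 0, 6, 9, 10.

4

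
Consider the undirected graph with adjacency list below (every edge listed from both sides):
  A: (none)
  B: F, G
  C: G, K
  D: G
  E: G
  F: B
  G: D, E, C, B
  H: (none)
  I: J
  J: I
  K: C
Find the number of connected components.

Component: {A}
Component: {H}
Component: {I, J}
Component: {B, C, D, E, F, G, K}

4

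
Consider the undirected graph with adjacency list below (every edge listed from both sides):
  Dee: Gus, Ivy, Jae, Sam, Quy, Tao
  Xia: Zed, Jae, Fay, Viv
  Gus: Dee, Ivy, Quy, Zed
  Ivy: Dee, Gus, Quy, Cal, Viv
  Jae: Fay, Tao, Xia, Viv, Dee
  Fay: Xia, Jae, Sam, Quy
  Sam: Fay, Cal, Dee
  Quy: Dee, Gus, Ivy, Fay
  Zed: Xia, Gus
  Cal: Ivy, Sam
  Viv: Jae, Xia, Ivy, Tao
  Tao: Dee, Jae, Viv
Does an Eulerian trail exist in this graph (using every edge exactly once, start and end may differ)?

Degrees: Dee:6, Xia:4, Gus:4, Ivy:5, Jae:5, Fay:4, Sam:3, Quy:4, Zed:2, Cal:2, Viv:4, Tao:3
Odd-degree vertices: Ivy, Jae, Sam, Tao (4 total).
An Eulerian trail requires 0 or 2 odd-degree vertices; here there are 4.

No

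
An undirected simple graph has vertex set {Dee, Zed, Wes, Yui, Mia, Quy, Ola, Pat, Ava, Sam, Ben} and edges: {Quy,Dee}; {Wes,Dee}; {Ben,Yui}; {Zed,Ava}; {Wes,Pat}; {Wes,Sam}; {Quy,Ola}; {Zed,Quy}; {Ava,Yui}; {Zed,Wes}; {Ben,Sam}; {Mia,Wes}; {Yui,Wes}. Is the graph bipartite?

Color {Wes, Quy, Ava, Ben} black and {Dee, Zed, Yui, Mia, Ola, Pat, Sam} white. No edge joins two same-colored vertices, so the graph is bipartite.

Yes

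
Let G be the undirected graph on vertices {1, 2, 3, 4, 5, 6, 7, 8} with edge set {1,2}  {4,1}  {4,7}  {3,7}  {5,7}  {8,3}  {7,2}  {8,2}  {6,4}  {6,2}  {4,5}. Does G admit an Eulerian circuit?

Degrees: 1:2, 2:4, 3:2, 4:4, 5:2, 6:2, 7:4, 8:2
All degrees are even and the non-isolated vertices are connected — an Eulerian circuit exists.

Yes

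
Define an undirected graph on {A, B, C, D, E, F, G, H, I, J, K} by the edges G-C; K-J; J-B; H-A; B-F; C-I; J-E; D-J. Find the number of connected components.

3

Component: {A, H}
Component: {C, G, I}
Component: {B, D, E, F, J, K}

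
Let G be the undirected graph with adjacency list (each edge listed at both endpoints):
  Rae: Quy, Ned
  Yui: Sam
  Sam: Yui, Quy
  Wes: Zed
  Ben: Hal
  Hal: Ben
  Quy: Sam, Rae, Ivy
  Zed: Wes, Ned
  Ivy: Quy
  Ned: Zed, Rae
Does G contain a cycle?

No

The graph has 10 vertices, 8 edges, and 2 connected components.
Since 8 = 10 - 2, the graph is a forest and contains no cycle.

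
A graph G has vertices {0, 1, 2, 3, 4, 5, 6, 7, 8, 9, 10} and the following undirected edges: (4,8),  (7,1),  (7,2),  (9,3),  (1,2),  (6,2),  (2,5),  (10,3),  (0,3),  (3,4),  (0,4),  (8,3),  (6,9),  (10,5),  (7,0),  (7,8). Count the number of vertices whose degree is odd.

Degrees: 0:3, 1:2, 2:4, 3:5, 4:3, 5:2, 6:2, 7:4, 8:3, 9:2, 10:2
Odd-degree vertices: 0, 3, 4, 8.

4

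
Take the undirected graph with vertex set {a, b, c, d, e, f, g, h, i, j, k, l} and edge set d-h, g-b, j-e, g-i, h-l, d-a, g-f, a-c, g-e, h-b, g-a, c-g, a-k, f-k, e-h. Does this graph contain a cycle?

Yes

|V| = 12, |E| = 15, number of components = 1.
One cycle is g-b-h-e-g.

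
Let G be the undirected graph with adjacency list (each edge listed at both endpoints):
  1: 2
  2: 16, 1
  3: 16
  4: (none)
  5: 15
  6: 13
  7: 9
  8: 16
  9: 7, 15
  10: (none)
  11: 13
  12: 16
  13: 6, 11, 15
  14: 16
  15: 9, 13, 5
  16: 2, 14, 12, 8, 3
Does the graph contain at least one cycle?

No

The graph has 16 vertices, 12 edges, and 4 connected components.
Since 12 = 16 - 4, the graph is a forest and contains no cycle.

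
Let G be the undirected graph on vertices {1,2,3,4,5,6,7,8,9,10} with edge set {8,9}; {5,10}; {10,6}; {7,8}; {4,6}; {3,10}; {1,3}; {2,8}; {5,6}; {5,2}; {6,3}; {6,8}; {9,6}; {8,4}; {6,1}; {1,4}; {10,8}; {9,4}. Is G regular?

Degrees: 1:3, 2:2, 3:3, 4:4, 5:3, 6:7, 7:1, 8:6, 9:3, 10:4
Vertex 7 has degree 1 while 6 has degree 7, so the graph is not regular.

No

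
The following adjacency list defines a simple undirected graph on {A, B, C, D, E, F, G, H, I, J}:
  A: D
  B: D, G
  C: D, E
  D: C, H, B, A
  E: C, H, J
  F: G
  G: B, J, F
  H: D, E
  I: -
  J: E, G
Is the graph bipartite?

Yes

Color {D, E, G, I} black and {A, B, C, F, H, J} white. No edge joins two same-colored vertices, so the graph is bipartite.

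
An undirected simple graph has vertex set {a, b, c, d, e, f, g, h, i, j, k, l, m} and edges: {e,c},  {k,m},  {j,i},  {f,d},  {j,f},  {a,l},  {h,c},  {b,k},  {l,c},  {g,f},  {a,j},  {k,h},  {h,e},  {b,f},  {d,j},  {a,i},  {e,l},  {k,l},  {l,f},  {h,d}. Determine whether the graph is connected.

Yes

Starting from a and exploring outward reaches every vertex (a, l, i, j, k, f, e, c, d, h, m, b, g); the graph is connected.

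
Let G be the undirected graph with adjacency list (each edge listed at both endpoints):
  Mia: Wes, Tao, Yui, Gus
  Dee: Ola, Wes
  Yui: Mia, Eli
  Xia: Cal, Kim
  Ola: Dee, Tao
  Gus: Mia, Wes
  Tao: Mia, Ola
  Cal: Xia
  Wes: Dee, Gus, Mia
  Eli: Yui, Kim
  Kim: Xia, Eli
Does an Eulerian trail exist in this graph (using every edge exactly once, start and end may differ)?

Yes

Degrees: Mia:4, Dee:2, Yui:2, Xia:2, Ola:2, Gus:2, Tao:2, Cal:1, Wes:3, Eli:2, Kim:2
Odd-degree vertices: Cal, Wes (2 total).
The non-isolated vertices are connected and exactly 2 have odd degree, so an Eulerian trail exists (from Cal to Wes).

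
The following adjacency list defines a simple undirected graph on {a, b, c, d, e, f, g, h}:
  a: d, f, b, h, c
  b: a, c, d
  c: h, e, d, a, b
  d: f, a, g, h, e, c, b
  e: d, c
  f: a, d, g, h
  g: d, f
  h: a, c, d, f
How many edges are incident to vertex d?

Neighbors of d: a, b, c, e, f, g, h.

7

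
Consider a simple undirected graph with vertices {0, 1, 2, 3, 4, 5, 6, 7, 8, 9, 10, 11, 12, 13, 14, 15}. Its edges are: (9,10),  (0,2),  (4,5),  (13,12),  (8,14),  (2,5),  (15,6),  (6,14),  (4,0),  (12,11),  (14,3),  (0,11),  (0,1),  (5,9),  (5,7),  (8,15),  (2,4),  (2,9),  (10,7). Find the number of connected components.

Component: {3, 6, 8, 14, 15}
Component: {0, 1, 2, 4, 5, 7, 9, 10, 11, 12, 13}

2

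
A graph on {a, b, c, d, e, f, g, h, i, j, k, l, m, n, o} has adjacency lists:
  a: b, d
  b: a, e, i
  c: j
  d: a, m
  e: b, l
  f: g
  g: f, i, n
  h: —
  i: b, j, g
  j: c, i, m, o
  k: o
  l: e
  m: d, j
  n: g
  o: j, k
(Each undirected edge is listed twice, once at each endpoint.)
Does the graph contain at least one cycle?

|V| = 15, |E| = 14, number of components = 2.
Since 14 > 15 - 2, a cycle must exist; for instance a-b-i-j-m-d-a.

Yes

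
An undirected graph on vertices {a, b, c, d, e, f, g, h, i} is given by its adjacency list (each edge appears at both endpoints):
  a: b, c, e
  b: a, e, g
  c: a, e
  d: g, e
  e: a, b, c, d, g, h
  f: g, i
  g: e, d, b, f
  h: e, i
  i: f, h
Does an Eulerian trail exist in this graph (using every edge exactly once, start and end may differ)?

Yes

Degrees: a:3, b:3, c:2, d:2, e:6, f:2, g:4, h:2, i:2
Odd-degree vertices: a, b (2 total).
The non-isolated vertices are connected and exactly 2 have odd degree, so an Eulerian trail exists (from a to b).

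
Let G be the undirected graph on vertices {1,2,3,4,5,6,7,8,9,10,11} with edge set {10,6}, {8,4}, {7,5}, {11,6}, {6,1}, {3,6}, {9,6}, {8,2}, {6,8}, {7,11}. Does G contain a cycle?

No

The graph has 11 vertices, 10 edges, and 1 connected component.
Since 10 = 11 - 1, the graph is a forest and contains no cycle.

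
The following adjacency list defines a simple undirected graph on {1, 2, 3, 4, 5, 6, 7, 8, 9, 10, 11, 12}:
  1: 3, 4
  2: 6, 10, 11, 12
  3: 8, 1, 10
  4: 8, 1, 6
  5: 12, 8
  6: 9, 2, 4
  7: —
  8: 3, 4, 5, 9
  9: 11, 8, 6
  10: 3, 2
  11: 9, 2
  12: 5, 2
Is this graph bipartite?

Partition the vertices as {2, 3, 4, 5, 7, 9} vs {1, 6, 8, 10, 11, 12}. Each listed edge has one endpoint in each part, so the graph is bipartite.

Yes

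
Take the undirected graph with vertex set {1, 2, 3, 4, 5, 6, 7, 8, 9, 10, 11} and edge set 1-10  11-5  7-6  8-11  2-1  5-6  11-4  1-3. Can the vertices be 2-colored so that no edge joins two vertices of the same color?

Color {2, 3, 6, 9, 10, 11} black and {1, 4, 5, 7, 8} white. No edge joins two same-colored vertices, so the graph is bipartite.

Yes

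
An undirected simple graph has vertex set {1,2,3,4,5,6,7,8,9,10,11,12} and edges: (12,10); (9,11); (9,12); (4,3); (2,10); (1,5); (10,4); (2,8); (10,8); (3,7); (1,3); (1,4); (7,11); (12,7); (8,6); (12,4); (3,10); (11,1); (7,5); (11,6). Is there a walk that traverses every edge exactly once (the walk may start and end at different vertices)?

Degrees: 1:4, 2:2, 3:4, 4:4, 5:2, 6:2, 7:4, 8:3, 9:2, 10:5, 11:4, 12:4
Odd-degree vertices: 8, 10 (2 total).
With 2 odd-degree vertices and all edges in one connected piece, an Eulerian trail exists (from 8 to 10).

Yes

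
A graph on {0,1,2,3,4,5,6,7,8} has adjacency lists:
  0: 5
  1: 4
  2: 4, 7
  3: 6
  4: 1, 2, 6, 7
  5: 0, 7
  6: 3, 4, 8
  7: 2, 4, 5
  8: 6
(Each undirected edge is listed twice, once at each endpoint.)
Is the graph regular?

No

Degrees: 0:1, 1:1, 2:2, 3:1, 4:4, 5:2, 6:3, 7:3, 8:1
Degrees are not all equal (e.g. deg(0)=1 but deg(4)=4); not regular.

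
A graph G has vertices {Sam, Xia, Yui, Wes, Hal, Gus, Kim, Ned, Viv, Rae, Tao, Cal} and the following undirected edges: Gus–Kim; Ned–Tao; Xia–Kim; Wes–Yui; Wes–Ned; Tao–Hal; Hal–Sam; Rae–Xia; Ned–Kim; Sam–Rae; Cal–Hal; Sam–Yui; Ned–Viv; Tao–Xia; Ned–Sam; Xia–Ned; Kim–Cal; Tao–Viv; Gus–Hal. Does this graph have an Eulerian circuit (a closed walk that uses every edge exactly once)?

Yes

Degrees: Sam:4, Xia:4, Yui:2, Wes:2, Hal:4, Gus:2, Kim:4, Ned:6, Viv:2, Rae:2, Tao:4, Cal:2
Every vertex has even degree and the edges form a single connected piece, so an Eulerian circuit exists.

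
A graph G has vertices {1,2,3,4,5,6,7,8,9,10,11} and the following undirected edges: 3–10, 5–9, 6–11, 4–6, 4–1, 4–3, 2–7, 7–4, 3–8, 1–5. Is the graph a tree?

The graph has 11 vertices and 10 edges.
It is connected with exactly 10 edges, hence acyclic — it is a tree.

Yes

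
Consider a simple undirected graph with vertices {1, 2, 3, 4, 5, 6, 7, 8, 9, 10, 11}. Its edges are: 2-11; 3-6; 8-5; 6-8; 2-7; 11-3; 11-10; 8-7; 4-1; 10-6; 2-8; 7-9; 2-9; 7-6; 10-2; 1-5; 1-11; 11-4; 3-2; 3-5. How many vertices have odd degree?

4

Degrees: 1:3, 2:6, 3:4, 4:2, 5:3, 6:4, 7:4, 8:4, 9:2, 10:3, 11:5
Odd-degree vertices: 1, 5, 10, 11.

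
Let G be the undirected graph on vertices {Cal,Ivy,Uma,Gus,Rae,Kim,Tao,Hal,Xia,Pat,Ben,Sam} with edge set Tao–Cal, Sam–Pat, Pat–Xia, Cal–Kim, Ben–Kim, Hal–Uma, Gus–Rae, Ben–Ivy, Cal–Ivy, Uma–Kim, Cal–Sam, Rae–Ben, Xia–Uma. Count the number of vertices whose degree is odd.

Degrees: Cal:4, Ivy:2, Uma:3, Gus:1, Rae:2, Kim:3, Tao:1, Hal:1, Xia:2, Pat:2, Ben:3, Sam:2
Odd-degree vertices: Uma, Gus, Kim, Tao, Hal, Ben.

6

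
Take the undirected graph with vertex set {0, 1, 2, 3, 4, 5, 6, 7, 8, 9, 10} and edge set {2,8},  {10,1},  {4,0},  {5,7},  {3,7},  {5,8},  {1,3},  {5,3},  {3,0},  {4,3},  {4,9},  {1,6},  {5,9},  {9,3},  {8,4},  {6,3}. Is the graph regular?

Degrees: 0:2, 1:3, 2:1, 3:7, 4:4, 5:4, 6:2, 7:2, 8:3, 9:3, 10:1
Degrees are not all equal (e.g. deg(2)=1 but deg(3)=7); not regular.

No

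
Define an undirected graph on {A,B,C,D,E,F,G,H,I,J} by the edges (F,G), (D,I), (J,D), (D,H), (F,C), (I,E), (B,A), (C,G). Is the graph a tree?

The graph has 10 vertices and 8 edges.
It is not connected, so it is not a tree.

No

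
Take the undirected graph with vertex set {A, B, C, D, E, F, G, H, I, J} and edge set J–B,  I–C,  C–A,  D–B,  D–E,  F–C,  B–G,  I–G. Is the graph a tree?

The graph has 10 vertices and 8 edges.
It is not connected, so it is not a tree.

No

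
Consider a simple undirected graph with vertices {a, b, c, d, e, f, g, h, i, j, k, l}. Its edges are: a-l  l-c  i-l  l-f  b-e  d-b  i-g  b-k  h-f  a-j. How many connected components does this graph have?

2

Component: {b, d, e, k}
Component: {a, c, f, g, h, i, j, l}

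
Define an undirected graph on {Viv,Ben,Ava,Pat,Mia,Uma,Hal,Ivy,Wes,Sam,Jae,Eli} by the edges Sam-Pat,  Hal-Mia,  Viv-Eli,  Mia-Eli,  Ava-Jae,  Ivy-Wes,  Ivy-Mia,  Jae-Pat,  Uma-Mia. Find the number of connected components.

Component: {Ben}
Component: {Ava, Pat, Sam, Jae}
Component: {Viv, Mia, Uma, Hal, Ivy, Wes, Eli}

3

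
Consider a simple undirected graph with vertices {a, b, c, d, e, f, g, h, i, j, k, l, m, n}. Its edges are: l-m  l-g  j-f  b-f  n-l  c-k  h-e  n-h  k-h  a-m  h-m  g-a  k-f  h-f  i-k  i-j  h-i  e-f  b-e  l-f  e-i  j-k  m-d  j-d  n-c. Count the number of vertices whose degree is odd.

2

Degrees: a:2, b:2, c:2, d:2, e:4, f:6, g:2, h:6, i:4, j:4, k:5, l:4, m:4, n:3
Odd-degree vertices: k, n.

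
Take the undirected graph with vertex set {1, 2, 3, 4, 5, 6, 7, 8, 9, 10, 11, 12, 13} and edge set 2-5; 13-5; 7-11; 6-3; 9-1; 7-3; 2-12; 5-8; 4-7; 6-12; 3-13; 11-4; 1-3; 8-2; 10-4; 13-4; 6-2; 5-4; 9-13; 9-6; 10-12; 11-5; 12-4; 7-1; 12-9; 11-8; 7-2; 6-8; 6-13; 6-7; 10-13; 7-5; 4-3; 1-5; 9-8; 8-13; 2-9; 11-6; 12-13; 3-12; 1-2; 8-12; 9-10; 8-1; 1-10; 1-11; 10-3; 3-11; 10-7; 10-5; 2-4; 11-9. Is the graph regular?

Yes

Degrees: 1:8, 2:8, 3:8, 4:8, 5:8, 6:8, 7:8, 8:8, 9:8, 10:8, 11:8, 12:8, 13:8
Every vertex has degree 8, so the graph is 8-regular.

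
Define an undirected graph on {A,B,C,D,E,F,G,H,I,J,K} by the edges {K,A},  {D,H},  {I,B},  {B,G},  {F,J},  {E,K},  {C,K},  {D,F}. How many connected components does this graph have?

Component: {B, G, I}
Component: {A, C, E, K}
Component: {D, F, H, J}

3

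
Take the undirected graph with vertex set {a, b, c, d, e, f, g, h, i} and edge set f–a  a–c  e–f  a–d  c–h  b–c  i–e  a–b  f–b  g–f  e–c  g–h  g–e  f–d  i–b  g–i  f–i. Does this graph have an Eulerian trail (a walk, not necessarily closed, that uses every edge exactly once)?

Degrees: a:4, b:4, c:4, d:2, e:4, f:6, g:4, h:2, i:4
Odd-degree vertices: none (0 total).
The non-isolated vertices are connected and exactly 0 have odd degree, so an Eulerian trail exists.

Yes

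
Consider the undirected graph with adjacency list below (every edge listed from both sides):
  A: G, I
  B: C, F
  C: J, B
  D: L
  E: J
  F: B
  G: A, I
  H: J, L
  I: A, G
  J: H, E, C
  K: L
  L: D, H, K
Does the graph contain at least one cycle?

|V| = 12, |E| = 11, number of components = 2.
Since 11 > 12 - 2, a cycle must exist; for instance A-G-I-A.

Yes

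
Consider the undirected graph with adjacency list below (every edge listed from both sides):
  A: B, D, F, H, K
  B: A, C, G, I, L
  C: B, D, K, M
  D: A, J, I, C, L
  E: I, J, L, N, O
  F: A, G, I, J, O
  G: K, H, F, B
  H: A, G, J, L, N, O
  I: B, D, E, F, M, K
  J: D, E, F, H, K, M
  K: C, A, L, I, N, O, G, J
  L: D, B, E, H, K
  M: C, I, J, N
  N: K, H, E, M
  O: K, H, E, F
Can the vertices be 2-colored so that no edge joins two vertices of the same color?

Color {B, D, E, F, H, K, M} black and {A, C, G, I, J, L, N, O} white. No edge joins two same-colored vertices, so the graph is bipartite.

Yes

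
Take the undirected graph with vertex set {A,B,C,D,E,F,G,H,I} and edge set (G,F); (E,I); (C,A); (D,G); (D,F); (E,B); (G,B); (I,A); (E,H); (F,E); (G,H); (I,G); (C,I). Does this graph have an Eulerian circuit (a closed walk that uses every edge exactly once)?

No

Degrees: A:2, B:2, C:2, D:2, E:4, F:3, G:5, H:2, I:4
F, G have odd degree; an Eulerian circuit needs every degree to be even, so none exists.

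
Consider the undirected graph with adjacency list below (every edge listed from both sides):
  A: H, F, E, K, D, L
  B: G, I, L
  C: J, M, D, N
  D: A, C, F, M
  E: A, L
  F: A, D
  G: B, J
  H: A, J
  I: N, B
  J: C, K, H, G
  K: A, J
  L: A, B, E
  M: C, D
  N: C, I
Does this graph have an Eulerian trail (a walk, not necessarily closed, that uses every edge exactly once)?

Yes

Degrees: A:6, B:3, C:4, D:4, E:2, F:2, G:2, H:2, I:2, J:4, K:2, L:3, M:2, N:2
Odd-degree vertices: B, L (2 total).
With 2 odd-degree vertices and all edges in one connected piece, an Eulerian trail exists (from B to L).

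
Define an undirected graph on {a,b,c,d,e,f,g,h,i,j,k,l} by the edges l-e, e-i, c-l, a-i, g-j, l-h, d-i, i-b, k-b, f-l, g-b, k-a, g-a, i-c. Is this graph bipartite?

Partition the vertices as {g, i, k, l} vs {a, b, c, d, e, f, h, j}. Each listed edge has one endpoint in each part, so the graph is bipartite.

Yes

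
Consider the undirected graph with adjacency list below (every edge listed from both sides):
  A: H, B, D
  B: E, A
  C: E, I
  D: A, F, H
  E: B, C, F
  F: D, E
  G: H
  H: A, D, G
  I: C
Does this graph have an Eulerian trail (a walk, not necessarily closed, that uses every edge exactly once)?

No

Degrees: A:3, B:2, C:2, D:3, E:3, F:2, G:1, H:3, I:1
Odd-degree vertices: A, D, E, G, H, I (6 total).
With 6 odd-degree vertices (more than two), no single trail can use every edge.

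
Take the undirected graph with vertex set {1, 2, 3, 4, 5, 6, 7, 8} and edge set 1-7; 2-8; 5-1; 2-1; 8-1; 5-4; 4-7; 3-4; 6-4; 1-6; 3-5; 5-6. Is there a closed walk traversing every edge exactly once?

No

Degrees: 1:5, 2:2, 3:2, 4:4, 5:4, 6:3, 7:2, 8:2
Vertices with odd degree: 1, 6. An Eulerian circuit requires all degrees even.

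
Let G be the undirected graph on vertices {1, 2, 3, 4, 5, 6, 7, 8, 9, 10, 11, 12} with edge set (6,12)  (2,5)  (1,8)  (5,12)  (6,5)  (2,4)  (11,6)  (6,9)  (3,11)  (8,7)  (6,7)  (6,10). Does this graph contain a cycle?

|V| = 12, |E| = 12, number of components = 1.
One cycle is 6-12-5-6.

Yes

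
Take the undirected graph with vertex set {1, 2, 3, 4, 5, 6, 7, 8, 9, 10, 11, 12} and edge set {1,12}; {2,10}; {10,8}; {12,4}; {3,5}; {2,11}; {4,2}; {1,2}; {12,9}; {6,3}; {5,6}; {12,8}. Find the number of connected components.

Component: {7}
Component: {3, 5, 6}
Component: {1, 2, 4, 8, 9, 10, 11, 12}

3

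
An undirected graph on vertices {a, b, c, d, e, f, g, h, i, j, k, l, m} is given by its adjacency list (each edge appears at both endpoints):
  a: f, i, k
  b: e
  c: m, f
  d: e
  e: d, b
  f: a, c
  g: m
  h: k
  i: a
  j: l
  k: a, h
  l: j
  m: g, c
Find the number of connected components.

3

Component: {j, l}
Component: {b, d, e}
Component: {a, c, f, g, h, i, k, m}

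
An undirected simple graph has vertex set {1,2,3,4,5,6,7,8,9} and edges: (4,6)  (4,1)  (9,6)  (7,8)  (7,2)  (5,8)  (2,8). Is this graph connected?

No

Component: {3}
Component: {1, 4, 6, 9}
Component: {2, 5, 7, 8}
There are 3 separate components, so the graph is not connected.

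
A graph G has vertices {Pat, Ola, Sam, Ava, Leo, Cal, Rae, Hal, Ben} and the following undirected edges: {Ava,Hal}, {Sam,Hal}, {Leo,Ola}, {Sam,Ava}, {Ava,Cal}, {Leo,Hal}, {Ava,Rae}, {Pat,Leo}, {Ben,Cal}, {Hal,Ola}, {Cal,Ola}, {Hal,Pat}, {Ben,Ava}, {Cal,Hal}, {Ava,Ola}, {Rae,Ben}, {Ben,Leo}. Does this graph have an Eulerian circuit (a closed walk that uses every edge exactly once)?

Yes

Degrees: Pat:2, Ola:4, Sam:2, Ava:6, Leo:4, Cal:4, Rae:2, Hal:6, Ben:4
All degrees are even and the non-isolated vertices are connected — an Eulerian circuit exists.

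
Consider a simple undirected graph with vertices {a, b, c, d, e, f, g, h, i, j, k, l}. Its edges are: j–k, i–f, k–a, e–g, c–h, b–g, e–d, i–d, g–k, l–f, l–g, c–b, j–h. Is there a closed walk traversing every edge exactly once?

Degrees: a:1, b:2, c:2, d:2, e:2, f:2, g:4, h:2, i:2, j:2, k:3, l:2
a, k have odd degree; an Eulerian circuit needs every degree to be even, so none exists.

No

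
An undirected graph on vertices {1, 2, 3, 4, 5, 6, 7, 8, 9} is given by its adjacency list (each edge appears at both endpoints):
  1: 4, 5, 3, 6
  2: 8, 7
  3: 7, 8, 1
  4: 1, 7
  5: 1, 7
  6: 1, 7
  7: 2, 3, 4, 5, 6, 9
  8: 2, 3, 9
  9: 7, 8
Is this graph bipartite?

Yes

A valid 2-coloring puts {2, 3, 4, 5, 6, 9} on one side and {1, 7, 8} on the other; every edge crosses between the two sides.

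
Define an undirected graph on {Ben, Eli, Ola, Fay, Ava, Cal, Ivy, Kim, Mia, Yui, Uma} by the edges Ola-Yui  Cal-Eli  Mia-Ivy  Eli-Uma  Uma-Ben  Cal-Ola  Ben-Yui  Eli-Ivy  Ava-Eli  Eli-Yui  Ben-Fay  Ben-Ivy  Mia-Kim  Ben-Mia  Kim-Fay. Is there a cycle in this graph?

Yes

|V| = 11, |E| = 15, number of components = 1.
Since 15 > 11 - 1, a cycle must exist; for instance Ben-Yui-Eli-Ivy-Ben.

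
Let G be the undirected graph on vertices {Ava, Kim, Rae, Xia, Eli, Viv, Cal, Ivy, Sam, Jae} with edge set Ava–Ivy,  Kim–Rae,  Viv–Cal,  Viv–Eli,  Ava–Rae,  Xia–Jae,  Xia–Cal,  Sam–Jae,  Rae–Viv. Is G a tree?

|V| = 10, |E| = 9.
It is connected with exactly 9 edges, hence acyclic — it is a tree.

Yes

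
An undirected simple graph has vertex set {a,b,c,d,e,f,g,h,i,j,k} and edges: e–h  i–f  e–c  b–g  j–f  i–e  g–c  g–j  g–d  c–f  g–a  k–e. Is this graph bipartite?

A valid 2-coloring puts {e, f, g} on one side and {a, b, c, d, h, i, j, k} on the other; every edge crosses between the two sides.

Yes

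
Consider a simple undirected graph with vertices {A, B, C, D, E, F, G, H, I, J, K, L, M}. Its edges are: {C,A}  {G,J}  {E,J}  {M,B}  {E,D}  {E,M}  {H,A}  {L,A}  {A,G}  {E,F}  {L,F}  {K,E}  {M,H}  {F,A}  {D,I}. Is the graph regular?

No

Degrees: A:5, B:1, C:1, D:2, E:5, F:3, G:2, H:2, I:1, J:2, K:1, L:2, M:3
Degrees are not all equal (e.g. deg(B)=1 but deg(A)=5); not regular.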